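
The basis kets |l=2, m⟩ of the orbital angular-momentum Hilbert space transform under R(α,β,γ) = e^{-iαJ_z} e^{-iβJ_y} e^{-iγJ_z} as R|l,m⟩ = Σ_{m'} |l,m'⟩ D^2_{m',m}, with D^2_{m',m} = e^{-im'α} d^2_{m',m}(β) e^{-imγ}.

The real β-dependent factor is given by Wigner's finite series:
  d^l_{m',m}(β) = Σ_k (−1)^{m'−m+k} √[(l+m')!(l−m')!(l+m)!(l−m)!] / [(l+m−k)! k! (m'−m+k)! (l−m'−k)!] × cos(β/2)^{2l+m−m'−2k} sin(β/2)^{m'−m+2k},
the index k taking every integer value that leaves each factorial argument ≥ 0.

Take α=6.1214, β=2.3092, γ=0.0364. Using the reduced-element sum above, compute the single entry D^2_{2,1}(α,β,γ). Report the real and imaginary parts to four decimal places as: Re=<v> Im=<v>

Re=-0.1159 Im=-0.0342

First d^2_{2,1}(β=2.3092), then the phase factors e^{-i(2)α} and e^{-i(1)γ}:
With c≡cos(β/2)=0.404284 and s≡sin(β/2)=0.914633, N=[24·1·6·1]^{1/2}=12.000000
k: max(0,(1)−(2))=0 … min(2+(1),2−(2))=0
  k=0: (−1)^1·12.0000/(6)·0.4043^3·0.9146^1 = -0.120875
d^2_{2,1}(2.3092) = -0.120875
Attach z-rotation phases: D = e^{-i(2)(6.1214)}·(-0.120875)·e^{-i(1)(0.0364)} = -0.115925-0.034237i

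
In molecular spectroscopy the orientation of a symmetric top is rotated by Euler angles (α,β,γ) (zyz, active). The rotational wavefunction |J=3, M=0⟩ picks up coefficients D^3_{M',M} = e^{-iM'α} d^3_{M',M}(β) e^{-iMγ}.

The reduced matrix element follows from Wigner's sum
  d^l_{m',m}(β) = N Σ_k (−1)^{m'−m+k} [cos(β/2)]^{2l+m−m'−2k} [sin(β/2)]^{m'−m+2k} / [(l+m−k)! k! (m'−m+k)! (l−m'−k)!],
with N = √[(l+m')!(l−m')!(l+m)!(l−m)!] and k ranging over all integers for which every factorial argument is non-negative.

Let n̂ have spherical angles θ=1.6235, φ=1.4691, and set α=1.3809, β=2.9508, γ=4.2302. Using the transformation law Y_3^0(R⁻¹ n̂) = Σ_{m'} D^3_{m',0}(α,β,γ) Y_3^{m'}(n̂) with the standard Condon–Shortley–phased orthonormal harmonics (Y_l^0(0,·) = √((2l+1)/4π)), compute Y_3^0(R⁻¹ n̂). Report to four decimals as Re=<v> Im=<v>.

Need the full column D^3_{m',0} for m'=−3..3 at α=1.3809, β=2.9508, γ=4.2302.
cos(β/2)=0.095252, sin(β/2)=0.995453
d^3_{-3,0}: single k=3 term ⇒ +0.003812;  D = -0.002056-0.003210i
d^3_{-2,0}: k∈[2..3] ⇒ +0.000447 -0.048797 = -0.048350;  D = +0.044904-0.017925i
d^3_{-1,0}: k∈[1..3] ⇒ +0.000027 -0.008859 +0.322528 = +0.313696;  D = +0.059212+0.308057i
d^3_{0,0}: k∈[0..3] ⇒ +0.000001 -0.000734 +0.080181 -0.973028 = -0.893580;  D = -0.893580+0.000000i
d^3_{1,0}: k∈[0..2] ⇒ -0.000027 +0.008859 -0.322528 = -0.313696;  D = -0.059212+0.308057i
d^3_{2,0}: k∈[0..1] ⇒ +0.000447 -0.048797 = -0.048350;  D = +0.044904+0.017925i
d^3_{3,0}: single k=0 term ⇒ -0.003812;  D = +0.002056-0.003210i
Y_3^{m'}(θ=1.6235,φ=1.4691) and Σ D·Y over m':
  (-0.0021-0.0032i)·(-0.1248+0.3963i)  (+0.0449-0.0179i)·(+0.0526+0.0108i)  (+0.0592+0.3081i)·(-0.0323+0.3166i)  (-0.8936+0.0000i)·(+0.0587+0.0000i)  (-0.0592+0.3081i)·(+0.0323+0.3166i)  (+0.0449+0.0179i)·(+0.0526-0.0108i)  (+0.0021-0.0032i)·(+0.1248+0.3963i)
Y_3^0(R⁻¹ n̂) = -0.243181-0.000000i

Re=-0.2432 Im=0.0000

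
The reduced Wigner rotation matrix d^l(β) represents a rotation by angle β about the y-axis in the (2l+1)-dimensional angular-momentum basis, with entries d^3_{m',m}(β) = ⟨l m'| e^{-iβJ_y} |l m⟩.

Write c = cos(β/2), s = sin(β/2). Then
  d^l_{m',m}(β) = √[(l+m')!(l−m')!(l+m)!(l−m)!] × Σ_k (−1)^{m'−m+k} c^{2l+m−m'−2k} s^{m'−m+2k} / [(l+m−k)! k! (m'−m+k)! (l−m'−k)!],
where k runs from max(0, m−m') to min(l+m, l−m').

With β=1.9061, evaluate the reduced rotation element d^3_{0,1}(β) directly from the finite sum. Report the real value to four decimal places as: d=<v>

d^3_{0,1}(β=1.9061) via Wigner's sum:
With c≡cos(β/2)=0.579199 and s≡sin(β/2)=0.815186, N=[6·6·24·2]^{1/2}=41.569219
k∈{1,2,3} keeps every argument non-negative
  k=1: (−1)^0·41.5692/(12)·0.5792^5·0.8152^1 = +0.184072
  k=2: (−1)^1·41.5692/(4)·0.5792^3·0.8152^3 = -1.093871
  k=3: (−1)^2·41.5692/(12)·0.5792^1·0.8152^5 = +0.722274
d^3_{0,1}(1.9061) = +0.184072 -1.093871 +0.722274 = -0.187525

d=-0.1875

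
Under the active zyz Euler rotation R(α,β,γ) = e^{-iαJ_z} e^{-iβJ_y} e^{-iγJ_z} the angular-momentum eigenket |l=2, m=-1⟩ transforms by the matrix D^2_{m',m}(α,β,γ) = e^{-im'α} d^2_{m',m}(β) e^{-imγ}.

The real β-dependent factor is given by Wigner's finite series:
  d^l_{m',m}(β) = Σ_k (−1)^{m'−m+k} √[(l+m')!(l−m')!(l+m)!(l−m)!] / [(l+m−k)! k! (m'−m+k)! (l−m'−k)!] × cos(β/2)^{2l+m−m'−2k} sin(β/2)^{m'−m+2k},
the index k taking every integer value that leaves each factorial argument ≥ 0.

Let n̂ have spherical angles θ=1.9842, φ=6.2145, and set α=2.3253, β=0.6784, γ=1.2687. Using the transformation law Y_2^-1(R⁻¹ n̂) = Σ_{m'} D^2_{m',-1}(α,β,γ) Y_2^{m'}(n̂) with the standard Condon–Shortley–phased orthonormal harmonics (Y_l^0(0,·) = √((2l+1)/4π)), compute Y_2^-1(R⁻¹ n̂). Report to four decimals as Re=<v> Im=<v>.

Re=0.3828 Im=0.0415

Need the full column D^2_{m',-1} for m'=−2..2 at α=2.3253, β=0.6784, γ=1.2687.
cos(β/2)=0.943021, sin(β/2)=0.332733
d^2_{-2,-1}: single k=1 term ⇒ +0.558072;  D = +0.521530-0.198622i
d^2_{-1,-1}: k∈[0..1] ⇒ +0.790835 -0.295362 = +0.495472;  D = -0.445626-0.216587i
d^2_{0,-1}: k∈[0..1] ⇒ -0.683495 +0.085091 = -0.598404;  D = -0.178039-0.571305i
d^2_{1,-1}: k∈[0..1] ⇒ +0.295362 -0.012257 = +0.283106;  D = +0.139241-0.246497i
d^2_{2,-1}: single k=0 term ⇒ -0.069477;  D = +0.067480-0.016535i
Y_2^{m'}(θ=1.9842,φ=6.2145) and Σ D·Y over m':
  (+0.5215-0.1986i)·(+0.3209+0.0444i)  (-0.4456-0.2166i)·(-0.2835-0.0195i)  (-0.1780-0.5713i)·(-0.1627+0.0000i)  (+0.1392-0.2465i)·(+0.2835-0.0195i)  (+0.0675-0.0165i)·(+0.3209-0.0444i)
Y_2^-1(R⁻¹ n̂) = +0.382847+0.041543i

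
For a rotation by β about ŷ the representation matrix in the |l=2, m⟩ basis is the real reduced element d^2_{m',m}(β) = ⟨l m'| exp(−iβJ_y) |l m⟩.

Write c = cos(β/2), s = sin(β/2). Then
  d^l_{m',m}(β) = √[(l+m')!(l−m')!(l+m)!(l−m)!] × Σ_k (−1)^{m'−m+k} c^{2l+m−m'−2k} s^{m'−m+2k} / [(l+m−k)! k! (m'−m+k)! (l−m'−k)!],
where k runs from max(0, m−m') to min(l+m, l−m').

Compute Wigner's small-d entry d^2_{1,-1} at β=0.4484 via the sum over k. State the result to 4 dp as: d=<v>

d^2_{1,-1}(β=0.4484) via Wigner's sum:
c=cos(0.4484/2)=0.974972, s=sin(0.4484/2)=0.222326; N=√[6·1·1·6]=6.000000
k: max(0,(-1)−(1))=0 … min(2+(-1),2−(1))=1
  k=0: (−1)^2·6.0000/(2)·0.9750^2·0.2223^2 = +0.140957
  k=1: (−1)^3·6.0000/(6)·0.9750^0·0.2223^4 = -0.002443
d^2_{1,-1}(0.4484) = +0.140957 -0.002443 = +0.138514

d=0.1385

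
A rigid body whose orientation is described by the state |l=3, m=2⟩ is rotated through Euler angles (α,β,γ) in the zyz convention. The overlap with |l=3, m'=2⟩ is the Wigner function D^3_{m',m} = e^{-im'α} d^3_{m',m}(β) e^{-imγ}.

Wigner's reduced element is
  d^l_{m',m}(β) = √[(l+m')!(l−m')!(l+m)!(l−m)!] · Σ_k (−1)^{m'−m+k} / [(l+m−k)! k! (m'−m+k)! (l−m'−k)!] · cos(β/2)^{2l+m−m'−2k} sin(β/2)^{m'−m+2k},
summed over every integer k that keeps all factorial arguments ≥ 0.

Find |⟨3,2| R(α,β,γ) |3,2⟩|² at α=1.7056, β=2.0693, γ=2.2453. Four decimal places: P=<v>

First d^3_{2,2}(β=2.0693), then the phase factors e^{-i(2)α} and e^{-i(2)γ}:
Half-angle: c=0.510827, s=0.859684. N=√(120·1·120·1)=120.000000
Admissible k: 0..1 (factorial args all ≥0)
  k=0: (−1)^0·120.0000/(120)·0.5108^6·0.8597^0 = +0.017768
  k=1: (−1)^1·120.0000/(24)·0.5108^4·0.8597^2 = -0.251618
d^3_{2,2}(2.0693) = +0.017768 -0.251618 = -0.233850
|D^3_{2,2}|² = |d^3_{2,2}(β)|² = (-0.233850)² = 0.054686 (the z-rotation phases have unit modulus)

P=0.0547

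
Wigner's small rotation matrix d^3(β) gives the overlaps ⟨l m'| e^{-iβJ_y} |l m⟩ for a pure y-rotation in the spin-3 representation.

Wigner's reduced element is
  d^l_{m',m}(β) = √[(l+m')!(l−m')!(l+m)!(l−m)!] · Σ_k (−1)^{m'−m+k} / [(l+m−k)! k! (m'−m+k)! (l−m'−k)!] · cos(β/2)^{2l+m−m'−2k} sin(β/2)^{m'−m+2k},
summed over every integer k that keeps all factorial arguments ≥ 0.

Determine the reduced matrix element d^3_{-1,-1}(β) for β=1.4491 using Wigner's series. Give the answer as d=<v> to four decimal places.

d^3_{-1,-1}(β=1.4491) via Wigner's sum:
With c≡cos(β/2)=0.748798 and s≡sin(β/2)=0.662799, N=[2·24·2·24]^{1/2}=48.000000
Admissible k: 0..2 (factorial args all ≥0)
  k=0: (−1)^0·48.0000/(48)·0.7488^6·0.6628^0 = +0.176274
  k=1: (−1)^1·48.0000/(6)·0.7488^4·0.6628^2 = -1.104870
  k=2: (−1)^2·48.0000/(8)·0.7488^2·0.6628^4 = +0.649242
d^3_{-1,-1}(1.4491) = +0.176274 -1.104870 +0.649242 = -0.279355

d=-0.2794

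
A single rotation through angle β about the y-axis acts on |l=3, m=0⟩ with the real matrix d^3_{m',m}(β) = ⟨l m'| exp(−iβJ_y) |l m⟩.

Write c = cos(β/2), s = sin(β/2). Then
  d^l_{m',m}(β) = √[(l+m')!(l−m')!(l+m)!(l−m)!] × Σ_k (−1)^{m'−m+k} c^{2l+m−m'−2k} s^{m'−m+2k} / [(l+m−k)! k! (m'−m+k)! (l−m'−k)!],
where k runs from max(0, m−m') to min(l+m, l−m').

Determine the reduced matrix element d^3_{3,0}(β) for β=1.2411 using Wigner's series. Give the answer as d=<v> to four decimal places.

d^3_{3,0}(β=1.2411) via Wigner's sum:
c=cos(1.2411/2)=0.813559, s=sin(1.2411/2)=0.581483; N=√[720·1·6·6]=160.996894
k: max(0,(0)−(3))=0 … min(3+(0),3−(3))=0
  k=0: (−1)^3·160.9969/(36)·0.8136^3·0.5815^3 = -0.473470
d^3_{3,0}(1.2411) = -0.473470

d=-0.4735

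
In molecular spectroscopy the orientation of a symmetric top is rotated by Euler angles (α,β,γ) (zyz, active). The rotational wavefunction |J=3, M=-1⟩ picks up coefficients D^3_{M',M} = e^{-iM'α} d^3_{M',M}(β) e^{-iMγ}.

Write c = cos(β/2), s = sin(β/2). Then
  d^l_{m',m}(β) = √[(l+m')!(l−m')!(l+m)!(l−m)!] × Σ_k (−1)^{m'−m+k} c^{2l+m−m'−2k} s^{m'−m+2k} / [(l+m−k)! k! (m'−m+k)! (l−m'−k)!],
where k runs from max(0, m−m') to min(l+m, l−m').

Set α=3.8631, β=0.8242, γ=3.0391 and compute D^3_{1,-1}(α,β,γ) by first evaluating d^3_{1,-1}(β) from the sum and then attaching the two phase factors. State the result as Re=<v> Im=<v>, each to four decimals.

Split into d^3_{1,-1}(β=0.8242) × two z-phases.
c=cos(0.8242/2)=0.916282, s=sin(0.8242/2)=0.400534; N=√[24·2·2·24]=48.000000
k: max(0,(-1)−(1))=0 … min(3+(-1),3−(1))=2
  k=0: (−1)^2·48.0000/(8)·0.9163^4·0.4005^2 = +0.678496
  k=1: (−1)^3·48.0000/(6)·0.9163^2·0.4005^4 = -0.172865
  k=2: (−1)^4·48.0000/(48)·0.9163^0·0.4005^6 = +0.004129
d^3_{1,-1}(0.8242) = +0.678496 -0.172865 +0.004129 = +0.509759
D = (-0.750811+0.660517i)·(+0.509759)·(-0.994752+0.102313i) = +0.346275-0.374097i

Re=0.3463 Im=-0.3741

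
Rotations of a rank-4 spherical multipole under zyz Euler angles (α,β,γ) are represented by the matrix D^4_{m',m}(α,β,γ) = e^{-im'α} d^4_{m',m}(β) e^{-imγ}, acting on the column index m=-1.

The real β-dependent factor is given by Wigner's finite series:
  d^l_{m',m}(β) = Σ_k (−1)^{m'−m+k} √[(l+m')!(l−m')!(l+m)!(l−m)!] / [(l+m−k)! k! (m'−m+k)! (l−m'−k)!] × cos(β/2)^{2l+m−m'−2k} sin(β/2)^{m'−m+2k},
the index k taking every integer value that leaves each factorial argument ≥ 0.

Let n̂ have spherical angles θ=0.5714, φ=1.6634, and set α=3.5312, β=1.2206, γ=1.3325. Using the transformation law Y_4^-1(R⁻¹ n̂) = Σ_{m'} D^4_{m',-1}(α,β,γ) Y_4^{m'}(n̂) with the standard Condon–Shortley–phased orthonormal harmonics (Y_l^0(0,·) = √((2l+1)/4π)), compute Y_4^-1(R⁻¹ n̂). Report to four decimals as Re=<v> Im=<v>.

Re=0.1330 Im=0.1324

Need the full column D^4_{m',-1} for m'=−4..4 at α=3.5312, β=1.2206, γ=1.3325.
cos(β/2)=0.819476, sin(β/2)=0.573113
d^4_{-4,-1}: single k=3 term ⇒ +0.520591;  D = -0.504322+0.129131i
d^4_{-3,-1}: k∈[2..3] ⇒ +0.789531 -0.643615 = +0.145916;  D = +0.117015-0.087172i
d^4_{-2,-1}: k∈[1..3] ⇒ +0.603436 -1.475738 +0.481201 = -0.391102;  D = +0.201387-0.335266i
d^4_{-1,-1}: k∈[0..3] ⇒ +0.203372 -1.492073 +1.459582 -0.237966 = -0.067086;  D = -0.010112+0.066319i
d^4_{0,-1}: k∈[0..3] ⇒ -0.636077 +1.866677 -0.913015 +0.074428 = +0.392014;  D = +0.092534+0.380936i
d^4_{1,-1}: k∈[0..3] ⇒ +0.994715 -1.459582 +0.356950 -0.011639 = -0.119556;  D = +0.070233+0.096752i
d^4_{2,-1}: k∈[0..2] ⇒ -0.983825 +0.721801 -0.070608 = -0.332632;  D = -0.283005-0.174793i
d^4_{3,-1}: k∈[0..1] ⇒ +0.643615 -0.188880 = +0.454735;  D = -0.448657-0.074098i
d^4_{4,-1}: single k=0 term ⇒ -0.254628;  D = -0.248157+0.057040i
Y_4^{m'}(θ=0.5714,φ=1.6634) and Σ D·Y over m':
  (-0.5043+0.1291i)·(+0.0353-0.0137i)  (+0.1170-0.0872i)·(+0.0457+0.1601i)  (+0.2014-0.3353i)·(-0.3801+0.0712i)  (-0.0101+0.0663i)·(-0.0389-0.4184i)  (+0.0925+0.3809i)·(-0.0746+0.0000i)  (+0.0702+0.0968i)·(+0.0389-0.4184i)  (-0.2830-0.1748i)·(-0.3801-0.0712i)  (-0.4487-0.0741i)·(-0.0457+0.1601i)  (-0.2482+0.0570i)·(+0.0353+0.0137i)
Y_4^-1(R⁻¹ n̂) = +0.133003+0.132364i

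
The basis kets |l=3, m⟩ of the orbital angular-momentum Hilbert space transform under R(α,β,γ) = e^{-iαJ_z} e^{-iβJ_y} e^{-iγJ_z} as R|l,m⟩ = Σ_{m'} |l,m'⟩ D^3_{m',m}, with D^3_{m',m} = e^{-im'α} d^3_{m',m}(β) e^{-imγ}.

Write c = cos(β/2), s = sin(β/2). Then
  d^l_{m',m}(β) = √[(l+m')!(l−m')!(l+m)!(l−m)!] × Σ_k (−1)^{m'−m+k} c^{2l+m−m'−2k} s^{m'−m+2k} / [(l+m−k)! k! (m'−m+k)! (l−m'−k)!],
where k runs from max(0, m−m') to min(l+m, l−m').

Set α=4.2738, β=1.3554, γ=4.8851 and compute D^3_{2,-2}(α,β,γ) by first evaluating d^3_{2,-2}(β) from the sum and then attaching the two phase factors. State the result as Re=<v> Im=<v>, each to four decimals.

D^3_{2,-2}(4.2738,1.3554,4.8851) = e^{-i·2·4.2738}·d^3_{2,-2}(1.3554)·e^{-i·-2·4.8851}. Compute d first:
c=cos(1.3554/2)=0.779017, s=sin(1.3554/2)=0.627003; N=√[120·1·1·120]=120.000000
k: max(0,(-2)−(2))=0 … min(3+(-2),3−(2))=1
  k=0: (−1)^4·120.0000/(24)·0.7790^2·0.6270^4 = +0.468967
  k=1: (−1)^5·120.0000/(120)·0.7790^0·0.6270^6 = -0.060760
d^3_{2,-2}(1.3554) = +0.468967 -0.060760 = +0.408207
Attach z-rotation phases: D = e^{-i(2)(4.2738)}·(+0.408207)·e^{-i(-2)(4.8851)} = +0.139281+0.383710i

Re=0.1393 Im=0.3837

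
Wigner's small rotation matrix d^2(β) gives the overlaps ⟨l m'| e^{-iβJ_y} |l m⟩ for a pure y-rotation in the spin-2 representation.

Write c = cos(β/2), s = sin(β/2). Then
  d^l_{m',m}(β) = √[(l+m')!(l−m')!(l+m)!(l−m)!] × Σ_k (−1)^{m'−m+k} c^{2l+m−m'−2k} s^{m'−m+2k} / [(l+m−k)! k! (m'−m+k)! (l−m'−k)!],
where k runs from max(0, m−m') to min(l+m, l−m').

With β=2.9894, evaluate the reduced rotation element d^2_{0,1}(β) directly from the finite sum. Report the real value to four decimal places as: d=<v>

d^2_{0,1}(β=2.9894) via Wigner's sum:
With c≡cos(β/2)=0.076023 and s≡sin(β/2)=0.997106, N=[2·2·6·1]^{1/2}=4.898979
k: max(0,(1)−(0))=1 … min(2+(1),2−(0))=2
  k=1: (−1)^0·4.8990/(2)·0.0760^3·0.9971^1 = +0.001073
  k=2: (−1)^1·4.8990/(2)·0.0760^1·0.9971^3 = -0.184605
d^2_{0,1}(2.9894) = +0.001073 -0.184605 = -0.183532

d=-0.1835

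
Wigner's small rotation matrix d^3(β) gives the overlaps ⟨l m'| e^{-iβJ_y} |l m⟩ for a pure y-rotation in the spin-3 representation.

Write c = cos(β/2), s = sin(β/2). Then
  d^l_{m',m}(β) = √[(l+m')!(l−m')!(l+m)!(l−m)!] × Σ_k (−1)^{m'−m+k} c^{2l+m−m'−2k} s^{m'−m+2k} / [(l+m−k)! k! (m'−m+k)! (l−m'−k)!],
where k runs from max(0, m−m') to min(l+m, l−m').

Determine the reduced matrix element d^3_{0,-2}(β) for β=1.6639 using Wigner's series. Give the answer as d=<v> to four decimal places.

d=-0.1262

d^3_{0,-2}(β=1.6639) via Wigner's sum:
With c≡cos(β/2)=0.673436 and s≡sin(β/2)=0.739246, N=[6·6·1·120]^{1/2}=65.726707
The bounds max(0,m−m')=0 and min(l+m,l−m')=1 give 2 terms
  k=0: (−1)^2·65.7267/(12)·0.6734^4·0.7392^2 = +0.615634
  k=1: (−1)^3·65.7267/(12)·0.6734^2·0.7392^4 = -0.741837
d^3_{0,-2}(1.6639) = +0.615634 -0.741837 = -0.126203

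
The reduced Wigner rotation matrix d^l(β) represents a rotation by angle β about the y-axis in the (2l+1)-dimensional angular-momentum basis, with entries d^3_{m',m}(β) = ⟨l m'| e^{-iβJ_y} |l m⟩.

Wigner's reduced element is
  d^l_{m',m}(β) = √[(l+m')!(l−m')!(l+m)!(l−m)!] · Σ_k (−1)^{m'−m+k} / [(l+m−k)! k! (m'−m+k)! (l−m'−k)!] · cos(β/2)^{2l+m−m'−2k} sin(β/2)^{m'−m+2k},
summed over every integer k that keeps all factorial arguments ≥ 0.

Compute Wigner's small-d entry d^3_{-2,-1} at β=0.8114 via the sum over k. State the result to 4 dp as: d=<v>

d=0.5157

d^3_{-2,-1}(β=0.8114) via Wigner's sum:
Half-angle: c=0.918826, s=0.394662. N=√(1·120·2·24)=75.894664
Admissible k: 1..2 (factorial args all ≥0)
  k=1: (−1)^0·75.8947/(24)·0.9188^5·0.3947^1 = +0.817321
  k=2: (−1)^1·75.8947/(12)·0.9188^3·0.3947^3 = -0.301583
d^3_{-2,-1}(0.8114) = +0.817321 -0.301583 = +0.515738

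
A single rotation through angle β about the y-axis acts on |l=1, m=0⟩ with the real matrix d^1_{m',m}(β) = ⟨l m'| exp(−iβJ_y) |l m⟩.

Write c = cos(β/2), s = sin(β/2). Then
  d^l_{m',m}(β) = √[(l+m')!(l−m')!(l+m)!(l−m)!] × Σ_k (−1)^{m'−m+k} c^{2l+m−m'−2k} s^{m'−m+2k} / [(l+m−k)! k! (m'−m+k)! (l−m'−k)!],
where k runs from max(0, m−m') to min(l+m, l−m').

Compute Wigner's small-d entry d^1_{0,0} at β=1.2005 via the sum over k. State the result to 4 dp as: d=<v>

d^1_{0,0}(β=1.2005) via Wigner's sum:
Half-angle: c=0.825194, s=0.564849. N=√(1·1·1·1)=1.000000
k: max(0,(0)−(0))=0 … min(1+(0),1−(0))=1
  k=0: (−1)^0·1.0000/(1)·0.8252^2·0.5648^0 = +0.680946
  k=1: (−1)^1·1.0000/(1)·0.8252^0·0.5648^2 = -0.319054
d^1_{0,0}(1.2005) = +0.680946 -0.319054 = +0.361892

d=0.3619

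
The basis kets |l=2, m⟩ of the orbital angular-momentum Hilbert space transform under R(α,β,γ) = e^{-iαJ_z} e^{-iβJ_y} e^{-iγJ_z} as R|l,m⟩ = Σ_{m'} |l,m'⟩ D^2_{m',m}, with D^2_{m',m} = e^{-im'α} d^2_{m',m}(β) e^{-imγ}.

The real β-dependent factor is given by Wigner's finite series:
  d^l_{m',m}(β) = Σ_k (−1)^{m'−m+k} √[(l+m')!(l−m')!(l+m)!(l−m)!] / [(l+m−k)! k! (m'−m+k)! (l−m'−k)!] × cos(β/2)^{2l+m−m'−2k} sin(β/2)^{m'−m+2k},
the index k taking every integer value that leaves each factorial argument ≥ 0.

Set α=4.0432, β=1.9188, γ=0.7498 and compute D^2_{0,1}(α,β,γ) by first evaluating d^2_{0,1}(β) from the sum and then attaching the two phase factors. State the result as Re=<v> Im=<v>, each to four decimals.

Split into d^2_{0,1}(β=1.9188) × two z-phases.
c=cos(1.9188/2)=0.574011, s=sin(1.9188/2)=0.818847; N=√[2·2·6·1]=4.898979
k: max(0,(1)−(0))=1 … min(2+(1),2−(0))=2
  k=1: (−1)^0·4.8990/(2)·0.5740^3·0.8188^1 = +0.379350
  k=2: (−1)^1·4.8990/(2)·0.5740^1·0.8188^3 = -0.771978
d^2_{0,1}(1.9188) = +0.379350 -0.771978 = -0.392628
Attach z-rotation phases: D = e^{-i(0)(4.0432)}·(-0.392628)·e^{-i(1)(0.7498)} = -0.287335+0.267573i

Re=-0.2873 Im=0.2676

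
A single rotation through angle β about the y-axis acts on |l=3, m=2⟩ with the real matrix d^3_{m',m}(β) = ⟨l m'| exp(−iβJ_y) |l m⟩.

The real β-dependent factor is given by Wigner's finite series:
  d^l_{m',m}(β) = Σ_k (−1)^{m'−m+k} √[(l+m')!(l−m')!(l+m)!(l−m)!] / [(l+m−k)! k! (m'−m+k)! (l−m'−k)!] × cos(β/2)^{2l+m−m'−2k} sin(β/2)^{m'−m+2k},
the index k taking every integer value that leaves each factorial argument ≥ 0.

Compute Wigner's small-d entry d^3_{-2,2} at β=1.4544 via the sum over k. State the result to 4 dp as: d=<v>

d^3_{-2,2}(β=1.4544) via Wigner's sum:
With c≡cos(β/2)=0.747039 and s≡sin(β/2)=0.664781, N=[1·120·120·1]^{1/2}=120.000000
k∈{4,5} keeps every argument non-negative
  k=4: (−1)^0·120.0000/(24)·0.7470^2·0.6648^4 = +0.544966
  k=5: (−1)^1·120.0000/(120)·0.7470^0·0.6648^6 = -0.086312
d^3_{-2,2}(1.4544) = +0.544966 -0.086312 = +0.458654

d=0.4587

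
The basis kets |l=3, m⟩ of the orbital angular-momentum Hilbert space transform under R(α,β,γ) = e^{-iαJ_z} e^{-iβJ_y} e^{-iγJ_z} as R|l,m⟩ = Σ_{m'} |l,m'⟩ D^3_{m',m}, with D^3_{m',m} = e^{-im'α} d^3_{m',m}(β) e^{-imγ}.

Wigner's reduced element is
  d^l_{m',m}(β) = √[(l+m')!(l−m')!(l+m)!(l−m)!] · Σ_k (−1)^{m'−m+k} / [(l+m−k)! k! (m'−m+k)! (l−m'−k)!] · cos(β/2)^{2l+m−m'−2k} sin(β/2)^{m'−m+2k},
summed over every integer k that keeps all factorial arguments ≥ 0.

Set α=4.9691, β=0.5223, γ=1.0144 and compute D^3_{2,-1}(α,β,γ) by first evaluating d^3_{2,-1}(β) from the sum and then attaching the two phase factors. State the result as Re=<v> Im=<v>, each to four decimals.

D^3_{2,-1}(4.9691,0.5223,1.0144) = e^{-i·2·4.9691}·d^3_{2,-1}(0.5223)·e^{-i·-1·1.0144}. Compute d first:
c=cos(0.5223/2)=0.966094, s=sin(0.5223/2)=0.258192; N=√[120·1·2·24]=75.894664
k: max(0,(-1)−(2))=0 … min(3+(-1),3−(2))=1
  k=0: (−1)^3·75.8947/(12)·0.9661^3·0.2582^3 = -0.098156
  k=1: (−1)^4·75.8947/(24)·0.9661^1·0.2582^5 = +0.003505
d^3_{2,-1}(0.5223) = -0.098156 +0.003505 = -0.094650
D = (-0.871069+0.491161i)·(-0.094650)·(+0.528130+0.849164i) = +0.083019+0.045459i

Re=0.0830 Im=0.0455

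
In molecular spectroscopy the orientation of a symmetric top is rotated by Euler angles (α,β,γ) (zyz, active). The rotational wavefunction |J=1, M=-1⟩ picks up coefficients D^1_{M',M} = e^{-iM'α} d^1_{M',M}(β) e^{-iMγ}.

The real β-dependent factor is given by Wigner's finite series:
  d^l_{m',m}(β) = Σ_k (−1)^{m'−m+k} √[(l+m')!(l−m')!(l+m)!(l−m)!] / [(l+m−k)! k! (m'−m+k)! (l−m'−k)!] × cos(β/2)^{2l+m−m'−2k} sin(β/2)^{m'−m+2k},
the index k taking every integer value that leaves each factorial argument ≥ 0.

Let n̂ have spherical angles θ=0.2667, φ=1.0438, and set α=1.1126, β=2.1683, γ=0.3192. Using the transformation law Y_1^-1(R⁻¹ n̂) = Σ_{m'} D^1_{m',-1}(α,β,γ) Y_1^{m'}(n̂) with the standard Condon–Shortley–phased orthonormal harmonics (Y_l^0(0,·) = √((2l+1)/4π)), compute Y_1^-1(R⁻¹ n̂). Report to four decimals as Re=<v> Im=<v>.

Need the full column D^1_{m',-1} for m'=−1..1 at α=1.1126, β=2.1683, γ=0.3192.
cos(β/2)=0.467664, sin(β/2)=0.883906
d^1_{-1,-1}: single k=0 term ⇒ +0.218710;  D = +0.030302+0.216600i
d^1_{0,-1}: single k=0 term ⇒ -0.584595;  D = -0.555065-0.183450i
d^1_{1,-1}: single k=0 term ⇒ +0.781290;  D = +0.548017-0.556859i
Y_1^{m'}(θ=0.2667,φ=1.0438) and Σ D·Y over m':
  (+0.0303+0.2166i)·(+0.0458-0.0787i)  (-0.5551-0.1835i)·(+0.4713+0.0000i)  (+0.5480-0.5569i)·(-0.0458-0.0787i)
Y_1^-1(R⁻¹ n̂) = -0.312105-0.096559i

Re=-0.3121 Im=-0.0966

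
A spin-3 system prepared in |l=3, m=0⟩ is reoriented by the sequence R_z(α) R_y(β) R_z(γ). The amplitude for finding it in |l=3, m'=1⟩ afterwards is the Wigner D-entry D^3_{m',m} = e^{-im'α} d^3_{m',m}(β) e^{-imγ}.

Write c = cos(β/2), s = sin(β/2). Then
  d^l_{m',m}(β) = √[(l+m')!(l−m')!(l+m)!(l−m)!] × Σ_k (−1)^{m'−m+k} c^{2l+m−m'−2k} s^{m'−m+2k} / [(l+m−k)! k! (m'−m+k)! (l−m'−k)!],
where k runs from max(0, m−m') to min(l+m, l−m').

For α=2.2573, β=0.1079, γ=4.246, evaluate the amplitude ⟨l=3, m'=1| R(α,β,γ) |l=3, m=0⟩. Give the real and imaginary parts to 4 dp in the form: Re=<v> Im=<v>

Re=0.1165 Im=0.1422

First d^3_{1,0}(β=0.1079), then the phase factors e^{-i(1)α} and e^{-i(0)γ}:
With c≡cos(β/2)=0.998545 and s≡sin(β/2)=0.053924, N=[24·2·6·6]^{1/2}=41.569219
The bounds max(0,m−m')=0 and min(l+m,l−m')=2 give 3 terms
  k=0: (−1)^1·41.5692/(12)·0.9985^5·0.0539^1 = -0.185443
  k=1: (−1)^2·41.5692/(4)·0.9985^3·0.0539^3 = +0.001622
  k=2: (−1)^3·41.5692/(12)·0.9985^1·0.0539^5 = -0.000002
d^3_{1,0}(0.1079) = -0.185443 +0.001622 -0.000002 = -0.183822
D = (-0.633837-0.773467i)·(-0.183822)·(+1.000000+0.000000i) = +0.116513+0.142180i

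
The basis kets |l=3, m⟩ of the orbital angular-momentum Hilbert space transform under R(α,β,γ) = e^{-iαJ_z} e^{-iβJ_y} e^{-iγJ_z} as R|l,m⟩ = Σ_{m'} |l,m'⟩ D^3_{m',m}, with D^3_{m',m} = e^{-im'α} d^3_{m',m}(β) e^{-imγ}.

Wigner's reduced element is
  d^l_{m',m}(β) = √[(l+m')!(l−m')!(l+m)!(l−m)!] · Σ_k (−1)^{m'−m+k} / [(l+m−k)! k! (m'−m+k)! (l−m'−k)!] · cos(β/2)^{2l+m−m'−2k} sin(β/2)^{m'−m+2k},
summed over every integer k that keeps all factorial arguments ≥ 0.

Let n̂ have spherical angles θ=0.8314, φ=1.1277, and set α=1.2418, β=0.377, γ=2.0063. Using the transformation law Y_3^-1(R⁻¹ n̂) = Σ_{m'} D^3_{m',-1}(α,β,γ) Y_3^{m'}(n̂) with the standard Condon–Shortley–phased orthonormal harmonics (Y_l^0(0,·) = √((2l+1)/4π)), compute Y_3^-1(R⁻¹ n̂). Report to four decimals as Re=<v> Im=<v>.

Need the full column D^3_{m',-1} for m'=−3..3 at α=1.2418, β=0.377, γ=2.0063.
cos(β/2)=0.982286, sin(β/2)=0.187386
d^3_{-3,-1}: single k=2 term ⇒ +0.126611;  D = +0.107840-0.066338i
d^3_{-2,-1}: k∈[1..2] ⇒ +0.541910 -0.039442 = +0.502468;  D = -0.110874-0.490083i
d^3_{-1,-1}: k∈[0..2] ⇒ +0.898315 -0.261526 +0.007138 = +0.643927;  D = -0.640278-0.068453i
d^3_{0,-1}: k∈[0..2] ⇒ -0.593633 +0.064809 -0.000786 = -0.529610;  D = +0.223425-0.480175i
d^3_{1,-1}: k∈[0..2] ⇒ +0.196145 -0.009517 +0.000043 = +0.186671;  D = +0.134726+0.129209i
d^3_{2,-1}: k∈[0..1] ⇒ -0.039442 +0.000718 = -0.038724;  D = -0.034396+0.017789i
d^3_{3,-1}: single k=0 term ⇒ +0.004608;  D = -0.000681-0.004557i
Y_3^{m'}(θ=0.8314,φ=1.1277) and Σ D·Y over m':
  (+0.1078-0.0663i)·(-0.1634+0.0403i)  (-0.1109-0.4901i)·(-0.2377-0.2912i)  (-0.6403-0.0685i)·(+0.1301-0.2740i)  (+0.2234-0.4802i)·(-0.1835+0.0000i)  (+0.1347+0.1292i)·(-0.1301-0.2740i)  (-0.0344+0.0178i)·(-0.2377+0.2912i)  (-0.0007-0.0046i)·(+0.1634+0.0403i)
Y_3^-1(R⁻¹ n̂) = -0.253397+0.349913i

Re=-0.2534 Im=0.3499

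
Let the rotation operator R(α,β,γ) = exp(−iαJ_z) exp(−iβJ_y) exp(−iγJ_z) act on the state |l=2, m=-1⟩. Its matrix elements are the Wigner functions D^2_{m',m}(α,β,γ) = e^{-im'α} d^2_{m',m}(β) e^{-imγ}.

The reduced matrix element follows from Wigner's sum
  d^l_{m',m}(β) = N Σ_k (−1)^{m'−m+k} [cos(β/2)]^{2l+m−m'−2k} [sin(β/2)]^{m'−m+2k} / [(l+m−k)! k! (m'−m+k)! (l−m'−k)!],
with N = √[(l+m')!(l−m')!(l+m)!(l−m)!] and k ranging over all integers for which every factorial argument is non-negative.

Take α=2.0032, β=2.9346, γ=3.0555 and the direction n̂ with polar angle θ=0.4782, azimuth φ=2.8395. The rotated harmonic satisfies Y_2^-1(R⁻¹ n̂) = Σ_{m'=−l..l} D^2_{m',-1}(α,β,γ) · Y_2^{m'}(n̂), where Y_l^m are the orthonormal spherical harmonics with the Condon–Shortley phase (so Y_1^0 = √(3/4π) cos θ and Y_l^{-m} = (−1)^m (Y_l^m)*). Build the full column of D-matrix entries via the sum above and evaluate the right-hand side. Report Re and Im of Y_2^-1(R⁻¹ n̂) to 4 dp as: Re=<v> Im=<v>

Re=-0.3185 Im=-0.1858

Need the full column D^2_{m',-1} for m'=−2..2 at α=2.0032, β=2.9346, γ=3.0555.
cos(β/2)=0.103312, sin(β/2)=0.994649
d^2_{-2,-1}: single k=1 term ⇒ +0.002194;  D = +0.001561+0.001541i
d^2_{-1,-1}: k∈[0..1] ⇒ +0.000114 -0.031678 = -0.031564;  D = -0.010714+0.029690i
d^2_{0,-1}: k∈[0..1] ⇒ -0.002687 +0.249020 = +0.246334;  D = -0.245421+0.021181i
d^2_{1,-1}: k∈[0..1] ⇒ +0.031678 -0.978767 = -0.947089;  D = -0.469353-0.822609i
d^2_{2,-1}: single k=0 term ⇒ -0.203324;  D = -0.118121+0.165493i
Y_2^{m'}(θ=0.4782,φ=2.8395) and Σ D·Y over m':
  (+0.0016+0.0015i)·(+0.0673+0.0465i)  (-0.0107+0.0297i)·(-0.3013-0.0939i)  (-0.2454+0.0212i)·(+0.4304+0.0000i)  (-0.4694-0.8226i)·(+0.3013-0.0939i)  (-0.1181+0.1655i)·(+0.0673-0.0465i)
Y_2^-1(R⁻¹ n̂) = -0.318527-0.185827i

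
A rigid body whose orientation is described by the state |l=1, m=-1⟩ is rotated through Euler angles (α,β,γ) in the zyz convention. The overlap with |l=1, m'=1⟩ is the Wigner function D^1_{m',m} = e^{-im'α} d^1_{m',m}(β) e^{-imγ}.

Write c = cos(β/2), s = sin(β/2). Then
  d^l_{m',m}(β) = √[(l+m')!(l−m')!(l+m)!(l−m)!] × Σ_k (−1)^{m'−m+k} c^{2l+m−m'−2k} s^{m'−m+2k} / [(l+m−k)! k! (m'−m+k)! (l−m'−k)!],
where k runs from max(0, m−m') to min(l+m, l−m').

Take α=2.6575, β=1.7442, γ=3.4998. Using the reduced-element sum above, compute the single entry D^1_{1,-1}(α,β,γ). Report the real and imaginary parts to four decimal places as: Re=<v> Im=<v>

Re=0.3903 Im=0.4375

Split into d^1_{1,-1}(β=1.7442) × two z-phases.
Half-angle: c=0.643220, s=0.765681. N=√(2·1·1·2)=2.000000
k: max(0,(-1)−(1))=0 … min(1+(-1),1−(1))=0
  k=0: (−1)^2·2.0000/(2)·0.6432^0·0.7657^2 = +0.586268
d^1_{1,-1}(1.7442) = +0.586268
D = (-0.885098-0.465405i)·(+0.586268)·(-0.936527-0.350596i) = +0.390307+0.437459i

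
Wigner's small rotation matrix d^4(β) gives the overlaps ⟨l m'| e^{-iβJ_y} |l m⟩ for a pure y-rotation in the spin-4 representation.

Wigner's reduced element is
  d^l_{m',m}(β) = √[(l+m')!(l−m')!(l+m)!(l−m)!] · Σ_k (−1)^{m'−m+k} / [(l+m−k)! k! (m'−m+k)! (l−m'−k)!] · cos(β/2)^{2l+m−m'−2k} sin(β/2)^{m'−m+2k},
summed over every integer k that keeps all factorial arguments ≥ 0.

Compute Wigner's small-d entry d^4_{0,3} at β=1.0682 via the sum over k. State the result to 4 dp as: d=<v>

d=0.4795

d^4_{0,3}(β=1.0682) via Wigner's sum:
c=cos(1.0682/2)=0.860727, s=sin(1.0682/2)=0.509067; N=√[24·24·5040·1]=1703.830978
Admissible k: 3..4 (factorial args all ≥0)
  k=3: (−1)^0·1703.8310/(144)·0.8607^5·0.5091^3 = +0.737421
  k=4: (−1)^1·1703.8310/(144)·0.8607^3·0.5091^5 = -0.257949
d^4_{0,3}(1.0682) = +0.737421 -0.257949 = +0.479472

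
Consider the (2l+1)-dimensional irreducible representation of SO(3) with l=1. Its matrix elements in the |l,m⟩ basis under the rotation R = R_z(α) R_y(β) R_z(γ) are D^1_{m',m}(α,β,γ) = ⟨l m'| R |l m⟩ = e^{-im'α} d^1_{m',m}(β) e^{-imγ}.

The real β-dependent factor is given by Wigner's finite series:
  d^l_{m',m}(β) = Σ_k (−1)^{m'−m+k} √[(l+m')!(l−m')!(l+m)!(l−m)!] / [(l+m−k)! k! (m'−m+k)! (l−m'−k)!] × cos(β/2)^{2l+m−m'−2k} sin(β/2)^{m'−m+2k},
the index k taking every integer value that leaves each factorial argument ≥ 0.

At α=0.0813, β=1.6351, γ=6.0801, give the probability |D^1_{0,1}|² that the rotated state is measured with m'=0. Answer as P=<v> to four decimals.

P=0.4979

D^1_{0,1}(0.0813,1.6351,6.0801) = e^{-i·0·0.0813}·d^1_{0,1}(1.6351)·e^{-i·1·6.0801}. Compute d first:
Half-angle: c=0.684010, s=0.729472. N=√(1·1·2·1)=1.414214
The bounds max(0,m−m')=1 and min(l+m,l−m')=1 give 1 term
  k=1: (−1)^0·1.4142/(1)·0.6840^1·0.7295^1 = +0.705645
d^1_{0,1}(1.6351) = +0.705645
|D^1_{0,1}|² = |d^1_{0,1}(β)|² = (+0.705645)² = 0.497935 (the z-rotation phases have unit modulus)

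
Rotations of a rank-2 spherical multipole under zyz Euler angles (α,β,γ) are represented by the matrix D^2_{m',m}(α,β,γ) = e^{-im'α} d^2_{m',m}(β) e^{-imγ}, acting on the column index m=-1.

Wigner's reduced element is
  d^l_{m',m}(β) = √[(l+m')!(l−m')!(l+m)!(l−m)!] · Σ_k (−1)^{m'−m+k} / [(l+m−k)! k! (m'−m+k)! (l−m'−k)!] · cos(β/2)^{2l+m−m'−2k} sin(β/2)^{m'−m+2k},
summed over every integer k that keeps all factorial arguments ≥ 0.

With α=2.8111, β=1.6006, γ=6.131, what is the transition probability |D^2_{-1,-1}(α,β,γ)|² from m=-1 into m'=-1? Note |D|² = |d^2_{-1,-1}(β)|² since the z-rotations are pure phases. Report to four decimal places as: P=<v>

Split into d^2_{-1,-1}(β=1.6006) × two z-phases.
c=cos(1.6006/2)=0.696491, s=sin(1.6006/2)=0.717565; N=√[1·6·1·6]=6.000000
The bounds max(0,m−m')=0 and min(l+m,l−m')=1 give 2 terms
  k=0: (−1)^0·6.0000/(6)·0.6965^4·0.7176^0 = +0.235322
  k=1: (−1)^1·6.0000/(2)·0.6965^2·0.7176^2 = -0.749334
d^2_{-1,-1}(1.6006) = +0.235322 -0.749334 = -0.514012
|D^2_{-1,-1}|² = |d^2_{-1,-1}(β)|² = (-0.514012)² = 0.264208 (the z-rotation phases have unit modulus)

P=0.2642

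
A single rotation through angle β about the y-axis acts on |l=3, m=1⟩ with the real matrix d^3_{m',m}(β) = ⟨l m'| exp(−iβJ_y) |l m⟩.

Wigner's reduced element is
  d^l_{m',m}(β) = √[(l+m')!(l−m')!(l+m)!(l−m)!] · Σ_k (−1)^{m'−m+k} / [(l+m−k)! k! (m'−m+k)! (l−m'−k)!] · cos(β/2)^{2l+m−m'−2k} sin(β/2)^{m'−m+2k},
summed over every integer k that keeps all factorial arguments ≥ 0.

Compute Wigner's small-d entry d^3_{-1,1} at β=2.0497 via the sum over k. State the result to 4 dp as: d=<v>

d^3_{-1,1}(β=2.0497) via Wigner's sum:
c=cos(2.0497/2)=0.519227, s=sin(2.0497/2)=0.854636; N=√[2·24·24·2]=48.000000
Admissible k: 2..4 (factorial args all ≥0)
  k=2: (−1)^0·48.0000/(8)·0.5192^4·0.8546^2 = +0.318525
  k=3: (−1)^1·48.0000/(6)·0.5192^2·0.8546^4 = -1.150615
  k=4: (−1)^2·48.0000/(48)·0.5192^0·0.8546^6 = +0.389662
d^3_{-1,1}(2.0497) = +0.318525 -1.150615 +0.389662 = -0.442428

d=-0.4424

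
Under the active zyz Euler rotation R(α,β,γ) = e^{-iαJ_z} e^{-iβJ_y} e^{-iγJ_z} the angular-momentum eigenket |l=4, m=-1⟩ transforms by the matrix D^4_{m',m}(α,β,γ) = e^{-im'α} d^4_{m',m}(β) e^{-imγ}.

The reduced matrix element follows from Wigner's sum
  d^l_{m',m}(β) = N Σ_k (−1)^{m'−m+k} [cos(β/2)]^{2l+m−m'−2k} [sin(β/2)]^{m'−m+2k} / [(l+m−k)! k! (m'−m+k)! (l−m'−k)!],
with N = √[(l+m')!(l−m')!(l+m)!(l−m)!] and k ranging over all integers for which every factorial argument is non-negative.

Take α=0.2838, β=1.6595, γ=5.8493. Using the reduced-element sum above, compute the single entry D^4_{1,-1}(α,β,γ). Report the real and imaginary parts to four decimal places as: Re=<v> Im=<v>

Re=-0.2381 Im=0.2079

D^4_{1,-1}(0.2838,1.6595,5.8493) = e^{-i·1·0.2838}·d^4_{1,-1}(1.6595)·e^{-i·-1·5.8493}. Compute d first:
With c≡cos(β/2)=0.675060 and s≡sin(β/2)=0.737763, N=[120·6·6·120]^{1/2}=720.000000
k∈{0,1,2,3} keeps every argument non-negative
  k=0: (−1)^2·720.0000/(72)·0.6751^6·0.7378^2 = +0.515096
  k=1: (−1)^3·720.0000/(24)·0.6751^4·0.7378^4 = -1.845687
  k=2: (−1)^4·720.0000/(48)·0.6751^2·0.7378^6 = +1.102240
  k=3: (−1)^5·720.0000/(720)·0.6751^0·0.7378^8 = -0.087767
d^4_{1,-1}(1.6595) = +0.515096 -1.845687 +1.102240 -0.087767 = -0.316118
D = (+0.959998-0.280006i)·(-0.316118)·(+0.907339-0.420399i) = -0.238141+0.207892i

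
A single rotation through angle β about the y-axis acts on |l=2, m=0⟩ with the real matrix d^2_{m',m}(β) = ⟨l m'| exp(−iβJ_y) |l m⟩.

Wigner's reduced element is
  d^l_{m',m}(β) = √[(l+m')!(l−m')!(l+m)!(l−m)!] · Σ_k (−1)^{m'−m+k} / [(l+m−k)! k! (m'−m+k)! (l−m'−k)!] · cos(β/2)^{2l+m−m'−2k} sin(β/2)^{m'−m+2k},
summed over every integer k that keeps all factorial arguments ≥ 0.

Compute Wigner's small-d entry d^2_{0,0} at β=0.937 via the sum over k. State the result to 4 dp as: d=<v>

d=0.0261

d^2_{0,0}(β=0.937) via Wigner's sum:
Half-angle: c=0.892247, s=0.451548. N=√(2·2·2·2)=4.000000
k: max(0,(0)−(0))=0 … min(2+(0),2−(0))=2
  k=0: (−1)^0·4.0000/(4)·0.8922^4·0.4515^0 = +0.633782
  k=1: (−1)^1·4.0000/(1)·0.8922^2·0.4515^2 = -0.649290
  k=2: (−1)^2·4.0000/(4)·0.8922^0·0.4515^4 = +0.041574
d^2_{0,0}(0.937) = +0.633782 -0.649290 +0.041574 = +0.026066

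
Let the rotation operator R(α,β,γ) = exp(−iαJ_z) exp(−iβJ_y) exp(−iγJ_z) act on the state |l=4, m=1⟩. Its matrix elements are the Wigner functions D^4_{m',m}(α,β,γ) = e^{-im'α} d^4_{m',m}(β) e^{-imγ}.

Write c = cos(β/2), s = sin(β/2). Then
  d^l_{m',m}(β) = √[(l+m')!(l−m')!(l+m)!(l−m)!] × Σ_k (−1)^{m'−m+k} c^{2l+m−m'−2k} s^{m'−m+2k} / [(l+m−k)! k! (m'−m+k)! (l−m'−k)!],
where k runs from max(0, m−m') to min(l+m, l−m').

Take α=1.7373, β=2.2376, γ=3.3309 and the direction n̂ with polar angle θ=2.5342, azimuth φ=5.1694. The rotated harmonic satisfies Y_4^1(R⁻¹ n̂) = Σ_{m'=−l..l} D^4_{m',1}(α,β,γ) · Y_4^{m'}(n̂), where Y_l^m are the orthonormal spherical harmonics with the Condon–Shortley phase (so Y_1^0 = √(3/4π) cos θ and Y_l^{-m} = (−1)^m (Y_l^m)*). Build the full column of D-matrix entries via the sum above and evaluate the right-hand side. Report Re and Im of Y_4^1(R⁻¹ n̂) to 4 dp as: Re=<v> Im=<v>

Need the full column D^4_{m',1} for m'=−4..4 at α=1.7373, β=2.2376, γ=3.3309.
cos(β/2)=0.436762, sin(β/2)=0.899577
d^4_{-4,1}: single k=5 term ⇒ +0.367300;  D = -0.326350-0.168538i
d^4_{-3,1}: k∈[4..5] ⇒ +0.315248 -0.802399 = -0.487151;  D = +0.148704-0.463900i
d^4_{-2,1}: k∈[3..5] ⇒ +0.163627 -1.041198 +0.883384 = +0.005814;  D = +0.005754+0.000833i
d^4_{-1,1}: k∈[2..5] ⇒ +0.056176 -0.714916 +1.516392 -0.428851 = +0.428800;  D = -0.009777-0.428689i
d^4_{0,1}: k∈[1..4] ⇒ +0.012197 -0.310461 +1.317023 -0.931169 = +0.087590;  D = -0.086026+0.016483i
d^4_{1,1}: k∈[0..3] ⇒ +0.001324 -0.084263 +0.714916 -1.010928 = -0.378951;  D = -0.132008-0.355215i
d^4_{2,1}: k∈[0..2] ⇒ -0.011572 +0.245441 -0.694132 = -0.460263;  D = -0.398894+0.229619i
d^4_{3,1}: k∈[0..1] ⇒ +0.044588 -0.315248 = -0.270660;  D = +0.172039+0.208949i
d^4_{4,1}: single k=0 term ⇒ -0.086583;  D = +0.056797-0.065352i
Y_4^{m'}(θ=2.5342,φ=5.1694) and Σ D·Y over m':
  (-0.3263-0.1685i)·(-0.0119-0.0454i)  (+0.1487-0.4639i)·(+0.1873+0.0379i)  (+0.0058+0.0008i)·(-0.2475+0.3210i)  (-0.0098-0.4287i)·(-0.1683-0.3422i)  (-0.0860+0.0165i)·(-0.1392+0.0000i)  (-0.1320-0.3552i)·(+0.1683-0.3422i)  (-0.3989+0.2296i)·(-0.2475-0.3210i)  (+0.1720+0.2089i)·(-0.1873+0.0379i)  (+0.0568-0.0654i)·(-0.0119+0.0454i)
Y_4^1(R⁻¹ n̂) = -0.102263+0.037797i

Re=-0.1023 Im=0.0378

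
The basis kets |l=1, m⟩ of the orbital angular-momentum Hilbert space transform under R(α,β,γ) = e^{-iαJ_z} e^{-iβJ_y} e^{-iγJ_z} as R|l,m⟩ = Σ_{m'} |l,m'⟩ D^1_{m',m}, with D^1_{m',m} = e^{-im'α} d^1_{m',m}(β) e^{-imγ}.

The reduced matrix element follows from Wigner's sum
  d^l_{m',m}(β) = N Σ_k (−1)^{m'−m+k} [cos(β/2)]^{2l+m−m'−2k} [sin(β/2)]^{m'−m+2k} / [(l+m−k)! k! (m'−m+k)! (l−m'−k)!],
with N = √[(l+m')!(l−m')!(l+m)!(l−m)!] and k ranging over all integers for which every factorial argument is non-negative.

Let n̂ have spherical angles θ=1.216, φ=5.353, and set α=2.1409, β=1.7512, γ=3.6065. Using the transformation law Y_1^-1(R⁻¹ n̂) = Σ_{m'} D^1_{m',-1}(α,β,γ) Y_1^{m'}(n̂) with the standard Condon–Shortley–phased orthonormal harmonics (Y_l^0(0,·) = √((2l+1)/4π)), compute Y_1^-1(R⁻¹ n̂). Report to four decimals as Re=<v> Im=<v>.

Re=0.0639 Im=0.0065

Need the full column D^1_{m',-1} for m'=−1..1 at α=2.1409, β=1.7512, γ=3.6065.
cos(β/2)=0.640536, sin(β/2)=0.767928
d^1_{-1,-1}: single k=0 term ⇒ +0.410287;  D = +0.352792-0.209458i
d^1_{0,-1}: single k=0 term ⇒ -0.695631;  D = +0.621799+0.311879i
d^1_{1,-1}: single k=0 term ⇒ +0.589713;  D = +0.061921+0.586453i
Y_1^{m'}(θ=1.216,φ=5.353) and Σ D·Y over m':
  (+0.3528-0.2095i)·(+0.1936+0.2597i)  (+0.6218+0.3119i)·(+0.1697+0.0000i)  (+0.0619+0.5865i)·(-0.1936+0.2597i)
Y_1^-1(R⁻¹ n̂) = +0.063946+0.006540i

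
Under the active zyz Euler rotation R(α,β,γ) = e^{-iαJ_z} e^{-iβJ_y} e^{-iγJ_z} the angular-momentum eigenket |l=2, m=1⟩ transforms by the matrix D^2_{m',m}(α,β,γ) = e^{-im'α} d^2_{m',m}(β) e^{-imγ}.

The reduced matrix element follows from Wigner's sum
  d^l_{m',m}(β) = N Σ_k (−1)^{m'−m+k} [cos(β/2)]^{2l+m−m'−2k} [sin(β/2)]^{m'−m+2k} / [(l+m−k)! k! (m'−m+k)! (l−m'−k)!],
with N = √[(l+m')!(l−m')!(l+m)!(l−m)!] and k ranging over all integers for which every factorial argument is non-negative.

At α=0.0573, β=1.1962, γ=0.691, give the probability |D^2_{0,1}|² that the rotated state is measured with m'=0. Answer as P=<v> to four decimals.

P=0.1739

Split into d^2_{0,1}(β=1.1962) × two z-phases.
Half-angle: c=0.826407, s=0.563073. N=√(2·2·6·1)=4.898979
The bounds max(0,m−m')=1 and min(l+m,l−m')=2 give 2 terms
  k=1: (−1)^0·4.8990/(2)·0.8264^3·0.5631^1 = +0.778435
  k=2: (−1)^1·4.8990/(2)·0.8264^1·0.5631^3 = -0.361380
d^2_{0,1}(1.1962) = +0.778435 -0.361380 = +0.417055
|D^2_{0,1}|² = |d^2_{0,1}(β)|² = (+0.417055)² = 0.173935 (the z-rotation phases have unit modulus)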